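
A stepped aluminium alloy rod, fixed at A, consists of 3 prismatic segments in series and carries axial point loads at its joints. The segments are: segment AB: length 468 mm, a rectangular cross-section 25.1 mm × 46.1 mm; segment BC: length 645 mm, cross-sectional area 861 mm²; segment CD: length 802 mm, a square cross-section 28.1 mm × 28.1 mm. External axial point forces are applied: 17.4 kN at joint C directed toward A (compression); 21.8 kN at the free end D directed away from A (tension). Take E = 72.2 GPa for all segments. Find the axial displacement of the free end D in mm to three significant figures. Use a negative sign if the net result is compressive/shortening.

0.377 mm

Internal axial forces (sectioning from the free end, tension +): N_CD = 21.8 kN, N_BC = 4.4 kN, N_AB = 4.4 kN.
A_AB = 1157 mm².
A_CD = 789.6 mm².
δ_AB = 4400·468/(1157·72200) = 0.02465 mm
δ_BC = 4400·645/(861·72200) = 0.04565 mm
δ_CD = 21800·802/(789.6·72200) = 0.3067 mm
δ = Σδ_i = 0.377 mm.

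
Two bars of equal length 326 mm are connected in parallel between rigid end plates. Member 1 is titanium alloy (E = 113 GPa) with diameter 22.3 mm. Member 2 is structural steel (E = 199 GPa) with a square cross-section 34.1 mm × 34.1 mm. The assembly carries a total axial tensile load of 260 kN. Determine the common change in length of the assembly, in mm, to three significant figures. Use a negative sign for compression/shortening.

A_1 = 390.6 mm².
A_2 = 1163 mm².
Equal strain + equilibrium ⇒ each member carries load in proportion to AE: A₁E₁ = 44130000 N, A₂E₂ = 231400000 N, ΣAE = 275500000 N.
δ = PL/ΣAE = 260000·326/275500000 = 0.3076 mm.

0.308 mm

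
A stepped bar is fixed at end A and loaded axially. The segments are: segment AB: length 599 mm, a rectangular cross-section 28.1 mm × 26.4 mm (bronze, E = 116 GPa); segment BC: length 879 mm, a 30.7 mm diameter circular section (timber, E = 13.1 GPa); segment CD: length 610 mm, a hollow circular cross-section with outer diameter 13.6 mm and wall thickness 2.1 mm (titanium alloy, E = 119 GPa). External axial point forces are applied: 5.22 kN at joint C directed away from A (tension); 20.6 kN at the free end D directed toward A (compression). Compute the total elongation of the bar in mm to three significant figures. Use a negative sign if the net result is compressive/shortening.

-2.89 mm

Internal axial forces (sectioning from the free end, tension +): N_CD = -20.6 kN, N_BC = -15.38 kN, N_AB = -15.38 kN.
A_AB = 741.8 mm².
A_BC = 740.2 mm².
A_CD = 75.87 mm².
δ_AB = -15380·599/(741.8·116000) = -0.1071 mm
δ_BC = -15380·879/(740.2·13100) = -1.394 mm
δ_CD = -20600·610/(75.87·119000) = -1.392 mm
δ = Σδ_i = -2.893 mm.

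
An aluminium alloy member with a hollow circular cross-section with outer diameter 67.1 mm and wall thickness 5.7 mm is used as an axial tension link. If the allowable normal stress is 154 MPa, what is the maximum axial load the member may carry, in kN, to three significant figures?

169 kN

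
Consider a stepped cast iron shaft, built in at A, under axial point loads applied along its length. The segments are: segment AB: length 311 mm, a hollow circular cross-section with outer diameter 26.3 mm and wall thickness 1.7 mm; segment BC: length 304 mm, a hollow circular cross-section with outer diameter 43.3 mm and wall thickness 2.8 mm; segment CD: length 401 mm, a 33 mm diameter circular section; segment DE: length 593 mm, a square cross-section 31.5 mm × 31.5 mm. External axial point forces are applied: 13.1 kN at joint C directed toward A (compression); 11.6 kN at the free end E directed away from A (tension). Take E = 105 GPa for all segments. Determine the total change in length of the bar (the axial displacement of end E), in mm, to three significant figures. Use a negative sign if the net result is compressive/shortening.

Internal axial forces (sectioning from the free end, tension +): N_DE = 11.6 kN, N_CD = 11.6 kN, N_BC = -1.5 kN, N_AB = -1.5 kN.
A_AB = 131.4 mm².
A_BC = 356.3 mm².
A_CD = 855.3 mm².
A_DE = 992.2 mm².
δ_AB = -1500·311/(131.4·105000) = -0.03382 mm
δ_BC = -1500·304/(356.3·105000) = -0.01219 mm
δ_CD = 11600·401/(855.3·105000) = 0.0518 mm
δ_DE = 11600·593/(992.2·105000) = 0.06602 mm
δ = Σδ_i = 0.07181 mm.

0.0718 mm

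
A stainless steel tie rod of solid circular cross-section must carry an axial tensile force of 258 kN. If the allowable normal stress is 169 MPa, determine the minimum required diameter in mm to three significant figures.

44.1 mm

Required area A ≥ P/σ_allow = 258000/169 = 1527 mm².
For a solid circular section, d ≥ √(4A/π) = 44.09 mm.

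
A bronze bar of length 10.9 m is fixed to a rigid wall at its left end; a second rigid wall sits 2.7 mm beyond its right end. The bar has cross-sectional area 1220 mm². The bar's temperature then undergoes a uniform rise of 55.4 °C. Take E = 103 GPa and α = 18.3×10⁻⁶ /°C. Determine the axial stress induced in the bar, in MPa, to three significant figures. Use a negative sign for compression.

-78.9 MPa

Free thermal expansion αLΔT = 18.3e-6 · 10900 · 55.4 = 11.05 mm.
The walls engage after the gap closes; constrained expansion = 11.05 − 2.7 = 8.351 mm.
The walls impose strain ε = −(8.351)/10900 = -7.6611e-04; σ = Eε = 103000 · -7.6611e-04 = -78.91 MPa.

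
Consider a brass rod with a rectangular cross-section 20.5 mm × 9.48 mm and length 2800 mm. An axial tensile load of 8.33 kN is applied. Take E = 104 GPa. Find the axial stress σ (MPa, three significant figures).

42.9 MPa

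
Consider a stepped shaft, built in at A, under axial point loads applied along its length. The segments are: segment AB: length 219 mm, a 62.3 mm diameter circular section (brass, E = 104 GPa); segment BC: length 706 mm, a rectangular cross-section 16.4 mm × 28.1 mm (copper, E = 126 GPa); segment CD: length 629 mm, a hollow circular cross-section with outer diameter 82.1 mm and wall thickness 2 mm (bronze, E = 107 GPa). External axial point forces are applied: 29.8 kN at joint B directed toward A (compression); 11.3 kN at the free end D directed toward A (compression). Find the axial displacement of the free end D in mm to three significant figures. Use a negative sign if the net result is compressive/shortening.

Internal axial forces (sectioning from the free end, tension +): N_CD = -11.3 kN, N_BC = -11.3 kN, N_AB = -41.1 kN.
A_AB = 3048 mm².
A_BC = 460.8 mm².
A_CD = 503.3 mm².
δ_AB = -41100·219/(3048·104000) = -0.02839 mm
δ_BC = -11300·706/(460.8·126000) = -0.1374 mm
δ_CD = -11300·629/(503.3·107000) = -0.132 mm
δ = Σδ_i = -0.2978 mm.

-0.298 mm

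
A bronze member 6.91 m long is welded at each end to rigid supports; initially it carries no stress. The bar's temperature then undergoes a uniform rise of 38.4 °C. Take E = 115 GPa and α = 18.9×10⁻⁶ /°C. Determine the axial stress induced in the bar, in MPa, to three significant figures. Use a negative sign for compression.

-83.5 MPa

Free thermal expansion αLΔT = 18.9e-6 · 6910 · 38.4 = 5.015 mm.
The walls impose strain ε = −(5.015)/6910 = -7.2576e-04; σ = Eε = 115000 · -7.2576e-04 = -83.46 MPa.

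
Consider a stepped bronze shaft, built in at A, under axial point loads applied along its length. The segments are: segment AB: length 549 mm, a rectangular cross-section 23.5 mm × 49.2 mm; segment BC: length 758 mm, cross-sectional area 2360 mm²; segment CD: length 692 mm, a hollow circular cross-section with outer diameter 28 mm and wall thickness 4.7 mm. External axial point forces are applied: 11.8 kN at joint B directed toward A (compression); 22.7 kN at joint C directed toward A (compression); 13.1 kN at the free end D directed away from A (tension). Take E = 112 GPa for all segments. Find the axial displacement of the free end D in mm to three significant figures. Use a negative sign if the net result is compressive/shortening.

Internal axial forces (sectioning from the free end, tension +): N_CD = 13.1 kN, N_BC = -9.6 kN, N_AB = -21.4 kN.
A_AB = 1156 mm².
A_CD = 344 mm².
δ_AB = -21400·549/(1156·112000) = -0.09073 mm
δ_BC = -9600·758/(2360·112000) = -0.02753 mm
δ_CD = 13100·692/(344·112000) = 0.2353 mm
δ = Σδ_i = 0.117 mm.

0.117 mm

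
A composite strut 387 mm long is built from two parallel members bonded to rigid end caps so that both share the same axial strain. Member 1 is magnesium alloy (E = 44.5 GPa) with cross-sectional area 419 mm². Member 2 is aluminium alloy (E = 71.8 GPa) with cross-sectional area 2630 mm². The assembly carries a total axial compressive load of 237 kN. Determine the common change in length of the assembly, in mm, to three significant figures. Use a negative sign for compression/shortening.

Equal strain + equilibrium ⇒ each member carries load in proportion to AE: A₁E₁ = 18650000 N, A₂E₂ = 188800000 N, ΣAE = 207500000 N.
δ = PL/ΣAE = -237000·387/207500000 = -0.4421 mm.

-0.442 mm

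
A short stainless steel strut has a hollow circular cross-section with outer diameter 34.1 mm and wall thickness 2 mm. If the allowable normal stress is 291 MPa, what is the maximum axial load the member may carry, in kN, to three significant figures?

58.7 kN

A = 201.7 mm².
P_max = σ_allow · A = 291 · 201.7 = 58690 N = 58.69 kN.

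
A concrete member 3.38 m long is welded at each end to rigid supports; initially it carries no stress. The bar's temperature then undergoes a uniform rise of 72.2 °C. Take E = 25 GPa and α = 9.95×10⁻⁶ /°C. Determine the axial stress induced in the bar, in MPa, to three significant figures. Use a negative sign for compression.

Free thermal expansion αLΔT = 9.95e-6 · 3380 · 72.2 = 2.428 mm.
The walls impose strain ε = −(2.428)/3380 = -7.1839e-04; σ = Eε = 25000 · -7.1839e-04 = -17.96 MPa.

-18.0 MPa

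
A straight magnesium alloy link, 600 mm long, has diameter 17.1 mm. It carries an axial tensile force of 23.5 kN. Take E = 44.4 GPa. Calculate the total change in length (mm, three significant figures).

1.38 mm

A = 229.7 mm².
δ_mech = NL/(AE) = 23500·600/(229.7·44400) = 1.383 mm.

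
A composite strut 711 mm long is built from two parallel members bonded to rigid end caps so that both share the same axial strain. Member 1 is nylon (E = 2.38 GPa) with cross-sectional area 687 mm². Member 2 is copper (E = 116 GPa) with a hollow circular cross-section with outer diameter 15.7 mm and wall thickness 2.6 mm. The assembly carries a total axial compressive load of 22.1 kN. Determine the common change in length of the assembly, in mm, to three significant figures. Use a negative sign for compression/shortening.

-1.12 mm

A_2 = 107 mm².
Equal strain + equilibrium ⇒ each member carries load in proportion to AE: A₁E₁ = 1635000 N, A₂E₂ = 12410000 N, ΣAE = 14050000 N.
δ = PL/ΣAE = -22100·711/14050000 = -1.119 mm.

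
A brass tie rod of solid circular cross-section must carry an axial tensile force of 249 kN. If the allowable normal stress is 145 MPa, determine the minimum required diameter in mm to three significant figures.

46.8 mm

Required area A ≥ P/σ_allow = 249000/145 = 1717 mm².
For a solid circular section, d ≥ √(4A/π) = 46.76 mm.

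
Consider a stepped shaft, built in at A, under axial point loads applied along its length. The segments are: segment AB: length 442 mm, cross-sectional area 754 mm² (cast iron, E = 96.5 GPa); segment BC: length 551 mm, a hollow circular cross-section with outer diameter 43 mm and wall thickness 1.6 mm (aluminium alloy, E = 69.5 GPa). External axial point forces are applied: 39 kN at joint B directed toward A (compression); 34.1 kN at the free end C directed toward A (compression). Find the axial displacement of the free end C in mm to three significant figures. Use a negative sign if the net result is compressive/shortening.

-1.74 mm

Internal axial forces (sectioning from the free end, tension +): N_BC = -34.1 kN, N_AB = -73.1 kN.
A_BC = 208.1 mm².
δ_AB = -73100·442/(754·96500) = -0.4441 mm
δ_BC = -34100·551/(208.1·69500) = -1.299 mm
δ = Σδ_i = -1.743 mm.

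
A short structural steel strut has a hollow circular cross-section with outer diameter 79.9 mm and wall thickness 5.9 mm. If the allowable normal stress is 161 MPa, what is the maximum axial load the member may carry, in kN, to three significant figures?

A = 1372 mm².
P_max = σ_allow · A = 161 · 1372 = 220800 N = 220.8 kN.

221 kN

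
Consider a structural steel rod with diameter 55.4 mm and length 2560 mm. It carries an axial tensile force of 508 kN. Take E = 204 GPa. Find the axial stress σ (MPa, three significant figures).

A = 2411 mm².
σ = N/A = 508000/2411 = 210.7 MPa.

211 MPa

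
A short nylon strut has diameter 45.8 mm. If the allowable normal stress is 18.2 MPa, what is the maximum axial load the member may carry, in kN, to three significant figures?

A = 1647 mm².
P_max = σ_allow · A = 18.2 · 1647 = 29980 N = 29.98 kN.

30.0 kN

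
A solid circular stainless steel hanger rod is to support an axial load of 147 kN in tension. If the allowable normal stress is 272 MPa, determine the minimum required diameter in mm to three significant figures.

26.2 mm

Required area A ≥ P/σ_allow = 147000/272 = 540.4 mm².
For a solid circular section, d ≥ √(4A/π) = 26.23 mm.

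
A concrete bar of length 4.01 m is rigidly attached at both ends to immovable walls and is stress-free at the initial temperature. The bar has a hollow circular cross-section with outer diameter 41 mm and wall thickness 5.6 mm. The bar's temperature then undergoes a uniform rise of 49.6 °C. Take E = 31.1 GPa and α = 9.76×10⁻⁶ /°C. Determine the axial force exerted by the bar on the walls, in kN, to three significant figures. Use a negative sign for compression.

Free thermal expansion αLΔT = 9.76e-6 · 4010 · 49.6 = 1.941 mm.
The walls impose strain ε = −(1.941)/4010 = -4.8410e-04; σ = Eε = 31100 · -4.8410e-04 = -15.06 MPa.
Wall reaction R = σ·A = -15.06·622.8 = -9376 N = -9.376 kN.

-9.38 kN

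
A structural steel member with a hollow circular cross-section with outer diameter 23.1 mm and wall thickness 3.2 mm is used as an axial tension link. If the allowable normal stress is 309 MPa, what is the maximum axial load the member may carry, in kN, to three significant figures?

61.8 kN

A = 200.1 mm².
P_max = σ_allow · A = 309 · 200.1 = 61820 N = 61.82 kN.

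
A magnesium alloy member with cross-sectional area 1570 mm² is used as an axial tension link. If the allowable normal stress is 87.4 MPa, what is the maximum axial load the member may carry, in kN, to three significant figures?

137 kN

P_max = σ_allow · A = 87.4 · 1570 = 137200 N = 137.2 kN.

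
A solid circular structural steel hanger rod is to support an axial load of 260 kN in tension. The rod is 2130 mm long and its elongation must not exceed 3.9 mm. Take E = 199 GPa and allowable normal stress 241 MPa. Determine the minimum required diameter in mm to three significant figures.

Required area A ≥ P/σ_allow = 260000/241 = 1079 mm².
For a solid circular section, d ≥ √(4A/π) = 37.06 mm.
Elongation limit: A ≥ PL/(Eδ_allow) = 260000·2130/(199000·3.9) = 713.6 mm² ⇒ d ≥ 30.14 mm.
The stress limit governs.

37.1 mm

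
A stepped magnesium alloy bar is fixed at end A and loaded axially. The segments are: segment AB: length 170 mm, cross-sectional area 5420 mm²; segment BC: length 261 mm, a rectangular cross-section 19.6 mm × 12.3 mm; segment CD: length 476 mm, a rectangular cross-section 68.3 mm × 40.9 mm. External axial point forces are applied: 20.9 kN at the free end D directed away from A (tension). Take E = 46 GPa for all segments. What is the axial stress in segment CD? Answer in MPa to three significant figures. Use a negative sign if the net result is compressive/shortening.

Internal axial forces (sectioning from the free end, tension +): N_CD = 20.9 kN, N_BC = 20.9 kN, N_AB = 20.9 kN.
A_CD = 2793 mm².
σ_CD = N_CD/A_CD = 20900/2793 = 7.482 MPa.

7.48 MPa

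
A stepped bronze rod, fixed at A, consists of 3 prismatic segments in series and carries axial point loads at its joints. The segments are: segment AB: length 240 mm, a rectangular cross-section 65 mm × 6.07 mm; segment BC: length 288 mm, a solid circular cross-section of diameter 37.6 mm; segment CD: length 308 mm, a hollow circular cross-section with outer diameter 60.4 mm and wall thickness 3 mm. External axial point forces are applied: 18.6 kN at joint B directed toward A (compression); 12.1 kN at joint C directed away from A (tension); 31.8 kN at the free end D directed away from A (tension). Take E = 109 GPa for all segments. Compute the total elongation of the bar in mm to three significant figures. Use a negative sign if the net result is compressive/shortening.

Internal axial forces (sectioning from the free end, tension +): N_CD = 31.8 kN, N_BC = 43.9 kN, N_AB = 25.3 kN.
A_AB = 394.6 mm².
A_BC = 1110 mm².
A_CD = 541 mm².
δ_AB = 25300·240/(394.6·109000) = 0.1412 mm
δ_BC = 43900·288/(1110·109000) = 0.1045 mm
δ_CD = 31800·308/(541·109000) = 0.1661 mm
δ = Σδ_i = 0.4118 mm.

0.412 mm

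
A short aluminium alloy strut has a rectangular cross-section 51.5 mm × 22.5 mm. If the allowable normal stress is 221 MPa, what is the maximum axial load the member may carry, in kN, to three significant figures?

256 kN

A = 1159 mm².
P_max = σ_allow · A = 221 · 1159 = 256100 N = 256.1 kN.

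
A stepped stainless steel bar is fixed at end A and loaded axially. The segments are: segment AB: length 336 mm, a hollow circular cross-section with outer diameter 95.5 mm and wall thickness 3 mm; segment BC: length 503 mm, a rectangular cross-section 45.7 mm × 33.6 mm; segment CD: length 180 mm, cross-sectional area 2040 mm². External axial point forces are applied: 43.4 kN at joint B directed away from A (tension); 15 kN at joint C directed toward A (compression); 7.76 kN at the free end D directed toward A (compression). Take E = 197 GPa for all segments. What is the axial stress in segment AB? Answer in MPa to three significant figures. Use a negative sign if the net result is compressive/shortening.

23.7 MPa

Internal axial forces (sectioning from the free end, tension +): N_CD = -7.76 kN, N_BC = -22.76 kN, N_AB = 20.64 kN.
A_AB = 871.8 mm².
σ_AB = N_AB/A_AB = 20640/871.8 = 23.68 MPa.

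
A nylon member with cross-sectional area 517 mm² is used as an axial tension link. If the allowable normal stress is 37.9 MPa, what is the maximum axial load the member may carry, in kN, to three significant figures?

19.6 kN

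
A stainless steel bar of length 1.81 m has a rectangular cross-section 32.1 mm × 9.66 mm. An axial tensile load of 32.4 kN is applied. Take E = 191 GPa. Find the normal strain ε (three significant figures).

5.47e-04

A = 310.1 mm².
σ = N/A = 104.5 MPa; ε = σ/E = 104.5/191000 = 5.471e-04.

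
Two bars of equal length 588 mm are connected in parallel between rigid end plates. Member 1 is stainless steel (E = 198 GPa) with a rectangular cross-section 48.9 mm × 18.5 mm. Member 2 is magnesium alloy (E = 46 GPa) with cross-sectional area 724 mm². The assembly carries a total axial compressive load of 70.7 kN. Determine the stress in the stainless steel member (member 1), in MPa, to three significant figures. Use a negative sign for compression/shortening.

-65.9 MPa

A_1 = 904.6 mm².
Equal strain + equilibrium ⇒ each member carries load in proportion to AE: A₁E₁ = 179100000 N, A₂E₂ = 33300000 N, ΣAE = 212400000 N.
σ₁ = P·E₁/ΣAE = -70700·198000/212400000 = -65.9 MPa.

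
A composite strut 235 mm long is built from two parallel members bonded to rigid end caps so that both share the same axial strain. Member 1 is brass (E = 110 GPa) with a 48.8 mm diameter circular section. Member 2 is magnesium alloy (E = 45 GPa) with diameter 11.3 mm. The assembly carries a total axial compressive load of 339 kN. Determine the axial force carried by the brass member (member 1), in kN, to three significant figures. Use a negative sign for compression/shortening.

-332 kN

A_1 = 1870 mm².
A_2 = 100.3 mm².
Equal strain + equilibrium ⇒ each member carries load in proportion to AE: A₁E₁ = 205700000 N, A₂E₂ = 4513000 N, ΣAE = 210300000 N.
F₁ = P·A₁E₁/ΣAE = -339000·205700000/210300000 = -331700 N.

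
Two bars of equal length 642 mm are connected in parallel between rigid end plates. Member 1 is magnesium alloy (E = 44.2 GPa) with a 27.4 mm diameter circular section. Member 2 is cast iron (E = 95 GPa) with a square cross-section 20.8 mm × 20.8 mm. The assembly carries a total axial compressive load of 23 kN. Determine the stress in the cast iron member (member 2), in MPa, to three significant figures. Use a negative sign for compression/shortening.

-32.5 MPa

A_1 = 589.6 mm².
A_2 = 432.6 mm².
Equal strain + equilibrium ⇒ each member carries load in proportion to AE: A₁E₁ = 26060000 N, A₂E₂ = 41100000 N, ΣAE = 67160000 N.
σ₂ = P·E₂/ΣAE = -23000·95000/67160000 = -32.53 MPa.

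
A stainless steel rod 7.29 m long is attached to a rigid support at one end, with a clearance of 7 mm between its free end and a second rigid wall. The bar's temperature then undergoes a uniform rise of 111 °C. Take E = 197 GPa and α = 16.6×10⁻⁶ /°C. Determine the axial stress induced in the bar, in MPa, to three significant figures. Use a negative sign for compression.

Free thermal expansion αLΔT = 16.6e-6 · 7290 · 111 = 13.43 mm.
The walls engage after the gap closes; constrained expansion = 13.43 − 7 = 6.433 mm.
The walls impose strain ε = −(6.433)/7290 = -8.8238e-04; σ = Eε = 197000 · -8.8238e-04 = -173.8 MPa.

-174 MPa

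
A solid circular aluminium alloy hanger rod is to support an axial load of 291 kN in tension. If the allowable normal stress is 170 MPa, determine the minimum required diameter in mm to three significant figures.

46.7 mm

Required area A ≥ P/σ_allow = 291000/170 = 1712 mm².
For a solid circular section, d ≥ √(4A/π) = 46.68 mm.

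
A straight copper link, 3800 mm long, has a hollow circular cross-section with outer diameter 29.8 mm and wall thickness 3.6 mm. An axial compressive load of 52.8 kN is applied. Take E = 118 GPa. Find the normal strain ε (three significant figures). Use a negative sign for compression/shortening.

-0.00151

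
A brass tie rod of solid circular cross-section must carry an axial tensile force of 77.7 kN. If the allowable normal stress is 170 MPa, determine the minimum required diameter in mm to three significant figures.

Required area A ≥ P/σ_allow = 77700/170 = 457.1 mm².
For a solid circular section, d ≥ √(4A/π) = 24.12 mm.

24.1 mm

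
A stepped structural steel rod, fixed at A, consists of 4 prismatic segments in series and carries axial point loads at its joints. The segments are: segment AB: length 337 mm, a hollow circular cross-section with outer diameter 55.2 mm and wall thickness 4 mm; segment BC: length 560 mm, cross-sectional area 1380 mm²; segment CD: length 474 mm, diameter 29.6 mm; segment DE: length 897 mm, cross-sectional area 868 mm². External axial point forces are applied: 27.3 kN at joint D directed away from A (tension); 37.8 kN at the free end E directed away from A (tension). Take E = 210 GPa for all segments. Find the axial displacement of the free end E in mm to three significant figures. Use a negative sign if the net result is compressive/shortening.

Internal axial forces (sectioning from the free end, tension +): N_DE = 37.8 kN, N_CD = 65.1 kN, N_BC = 65.1 kN, N_AB = 65.1 kN.
A_AB = 643.4 mm².
A_CD = 688.1 mm².
δ_AB = 65100·337/(643.4·210000) = 0.1624 mm
δ_BC = 65100·560/(1380·210000) = 0.1258 mm
δ_CD = 65100·474/(688.1·210000) = 0.2135 mm
δ_DE = 37800·897/(868·210000) = 0.186 mm
δ = Σδ_i = 0.6877 mm.

0.688 mm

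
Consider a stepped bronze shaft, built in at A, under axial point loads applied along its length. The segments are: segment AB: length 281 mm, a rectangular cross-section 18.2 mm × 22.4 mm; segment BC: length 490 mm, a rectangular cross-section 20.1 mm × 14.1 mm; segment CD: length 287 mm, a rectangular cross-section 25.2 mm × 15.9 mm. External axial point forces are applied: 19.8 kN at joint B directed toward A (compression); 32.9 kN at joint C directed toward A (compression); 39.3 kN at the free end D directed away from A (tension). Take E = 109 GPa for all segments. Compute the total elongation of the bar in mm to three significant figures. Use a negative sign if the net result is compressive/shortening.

Internal axial forces (sectioning from the free end, tension +): N_CD = 39.3 kN, N_BC = 6.4 kN, N_AB = -13.4 kN.
A_AB = 407.7 mm².
A_BC = 283.4 mm².
A_CD = 400.7 mm².
δ_AB = -13400·281/(407.7·109000) = -0.08474 mm
δ_BC = 6400·490/(283.4·109000) = 0.1015 mm
δ_CD = 39300·287/(400.7·109000) = 0.2583 mm
δ = Σδ_i = 0.275 mm.

0.275 mm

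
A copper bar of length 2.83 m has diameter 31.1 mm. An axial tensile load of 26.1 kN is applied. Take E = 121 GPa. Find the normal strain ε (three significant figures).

2.84e-04

A = 759.6 mm².
σ = N/A = 34.36 MPa; ε = σ/E = 34.36/121000 = 2.840e-04.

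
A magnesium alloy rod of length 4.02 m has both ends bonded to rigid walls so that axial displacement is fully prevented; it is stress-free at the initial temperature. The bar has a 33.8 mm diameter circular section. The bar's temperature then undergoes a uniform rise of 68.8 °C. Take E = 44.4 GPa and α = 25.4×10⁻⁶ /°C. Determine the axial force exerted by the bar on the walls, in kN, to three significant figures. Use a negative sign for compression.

-69.6 kN

Free thermal expansion αLΔT = 25.4e-6 · 4020 · 68.8 = 7.025 mm.
The walls impose strain ε = −(7.025)/4020 = -1.7475e-03; σ = Eε = 44400 · -1.7475e-03 = -77.59 MPa.
Wall reaction R = σ·A = -77.59·897.3 = -69620 N = -69.62 kN.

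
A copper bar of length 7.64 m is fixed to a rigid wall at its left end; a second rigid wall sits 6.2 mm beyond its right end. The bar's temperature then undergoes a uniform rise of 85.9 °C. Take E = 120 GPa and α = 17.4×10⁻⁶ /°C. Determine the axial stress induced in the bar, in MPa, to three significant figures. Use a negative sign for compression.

Free thermal expansion αLΔT = 17.4e-6 · 7640 · 85.9 = 11.42 mm.
The walls engage after the gap closes; constrained expansion = 11.42 − 6.2 = 5.219 mm.
The walls impose strain ε = −(5.219)/7640 = -6.8314e-04; σ = Eε = 120000 · -6.8314e-04 = -81.98 MPa.

-82.0 MPa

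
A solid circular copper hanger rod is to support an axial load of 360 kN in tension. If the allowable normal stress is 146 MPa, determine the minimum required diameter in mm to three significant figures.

56.0 mm

Required area A ≥ P/σ_allow = 360000/146 = 2466 mm².
For a solid circular section, d ≥ √(4A/π) = 56.03 mm.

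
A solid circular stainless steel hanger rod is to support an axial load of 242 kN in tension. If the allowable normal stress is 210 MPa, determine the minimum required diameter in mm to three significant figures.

38.3 mm

Required area A ≥ P/σ_allow = 242000/210 = 1152 mm².
For a solid circular section, d ≥ √(4A/π) = 38.3 mm.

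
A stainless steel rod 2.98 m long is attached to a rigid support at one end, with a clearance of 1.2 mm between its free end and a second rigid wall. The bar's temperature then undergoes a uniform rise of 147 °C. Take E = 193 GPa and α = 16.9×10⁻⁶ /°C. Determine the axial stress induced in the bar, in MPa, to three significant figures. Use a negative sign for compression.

Free thermal expansion αLΔT = 16.9e-6 · 2980 · 147 = 7.403 mm.
The walls engage after the gap closes; constrained expansion = 7.403 − 1.2 = 6.203 mm.
The walls impose strain ε = −(6.203)/2980 = -2.0816e-03; σ = Eε = 193000 · -2.0816e-03 = -401.8 MPa.

-402 MPa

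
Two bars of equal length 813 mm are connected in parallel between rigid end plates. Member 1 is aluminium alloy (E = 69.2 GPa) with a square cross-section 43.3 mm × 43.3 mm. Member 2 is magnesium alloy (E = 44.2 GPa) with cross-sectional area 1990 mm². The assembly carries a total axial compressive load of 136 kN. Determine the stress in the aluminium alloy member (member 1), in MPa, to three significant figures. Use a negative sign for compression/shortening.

-43.2 MPa

A_1 = 1875 mm².
Equal strain + equilibrium ⇒ each member carries load in proportion to AE: A₁E₁ = 129700000 N, A₂E₂ = 87960000 N, ΣAE = 217700000 N.
σ₁ = P·E₁/ΣAE = -136000·69200/217700000 = -43.23 MPa.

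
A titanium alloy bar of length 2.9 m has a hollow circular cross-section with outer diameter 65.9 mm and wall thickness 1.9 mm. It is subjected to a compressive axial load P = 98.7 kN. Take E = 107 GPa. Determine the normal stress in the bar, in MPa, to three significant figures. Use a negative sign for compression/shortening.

A = 382 mm².
σ = N/A = -98700/382 = -258.4 MPa.

-258 MPa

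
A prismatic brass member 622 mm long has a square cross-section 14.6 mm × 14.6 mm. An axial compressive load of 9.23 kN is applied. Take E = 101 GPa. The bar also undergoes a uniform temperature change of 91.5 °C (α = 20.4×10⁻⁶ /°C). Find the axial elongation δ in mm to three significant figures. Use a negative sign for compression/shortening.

0.894 mm

A = 213.2 mm².
δ_mech = NL/(AE) = -9230·622/(213.2·101000) = -0.2667 mm.
δ_thermal = αLΔT = 20.4e-6·622·91.5 = 1.161 mm.
δ = δ_mech + δ_thermal = 0.8944 mm.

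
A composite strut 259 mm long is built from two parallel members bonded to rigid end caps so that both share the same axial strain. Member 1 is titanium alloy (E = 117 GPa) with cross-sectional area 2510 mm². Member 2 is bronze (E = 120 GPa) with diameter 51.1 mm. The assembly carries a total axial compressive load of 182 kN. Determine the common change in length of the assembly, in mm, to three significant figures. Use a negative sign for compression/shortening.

-0.0873 mm

A_2 = 2051 mm².
Equal strain + equilibrium ⇒ each member carries load in proportion to AE: A₁E₁ = 293700000 N, A₂E₂ = 246100000 N, ΣAE = 539800000 N.
δ = PL/ΣAE = -182000·259/539800000 = -0.08733 mm.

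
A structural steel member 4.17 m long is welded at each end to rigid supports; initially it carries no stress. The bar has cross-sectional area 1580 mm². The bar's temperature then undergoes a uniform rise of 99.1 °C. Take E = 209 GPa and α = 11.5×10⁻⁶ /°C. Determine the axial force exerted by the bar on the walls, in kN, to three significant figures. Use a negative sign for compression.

-376 kN

Free thermal expansion αLΔT = 11.5e-6 · 4170 · 99.1 = 4.752 mm.
The walls impose strain ε = −(4.752)/4170 = -1.1396e-03; σ = Eε = 209000 · -1.1396e-03 = -238.2 MPa.
Wall reaction R = σ·A = -238.2·1580 = -376300 N = -376.3 kN.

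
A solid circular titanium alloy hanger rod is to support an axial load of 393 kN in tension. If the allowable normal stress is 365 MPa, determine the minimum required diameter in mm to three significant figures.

Required area A ≥ P/σ_allow = 393000/365 = 1077 mm².
For a solid circular section, d ≥ √(4A/π) = 37.03 mm.

37.0 mm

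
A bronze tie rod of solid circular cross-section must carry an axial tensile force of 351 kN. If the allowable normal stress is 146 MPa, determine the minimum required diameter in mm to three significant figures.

Required area A ≥ P/σ_allow = 351000/146 = 2404 mm².
For a solid circular section, d ≥ √(4A/π) = 55.33 mm.

55.3 mm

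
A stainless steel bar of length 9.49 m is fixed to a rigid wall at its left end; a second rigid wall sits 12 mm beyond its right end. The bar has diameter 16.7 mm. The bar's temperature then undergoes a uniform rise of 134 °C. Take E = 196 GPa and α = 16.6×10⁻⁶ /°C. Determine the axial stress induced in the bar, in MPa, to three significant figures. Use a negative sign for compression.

-188 MPa

Free thermal expansion αLΔT = 16.6e-6 · 9490 · 134 = 21.11 mm.
The walls engage after the gap closes; constrained expansion = 21.11 − 12 = 9.11 mm.
The walls impose strain ε = −(9.11)/9490 = -9.5991e-04; σ = Eε = 196000 · -9.5991e-04 = -188.1 MPa.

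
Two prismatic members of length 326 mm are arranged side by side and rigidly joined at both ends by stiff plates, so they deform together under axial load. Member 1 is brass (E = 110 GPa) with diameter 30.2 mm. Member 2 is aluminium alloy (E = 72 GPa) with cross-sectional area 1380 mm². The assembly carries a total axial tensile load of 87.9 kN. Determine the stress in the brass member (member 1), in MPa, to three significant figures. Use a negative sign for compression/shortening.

A_1 = 716.3 mm².
Equal strain + equilibrium ⇒ each member carries load in proportion to AE: A₁E₁ = 78790000 N, A₂E₂ = 99360000 N, ΣAE = 178200000 N.
σ₁ = P·E₁/ΣAE = 87900·110000/178200000 = 54.27 MPa.

54.3 MPa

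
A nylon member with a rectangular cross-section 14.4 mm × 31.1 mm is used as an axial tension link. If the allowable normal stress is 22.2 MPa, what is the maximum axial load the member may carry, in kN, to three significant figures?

A = 447.8 mm².
P_max = σ_allow · A = 22.2 · 447.8 = 9942 N = 9.942 kN.

9.94 kN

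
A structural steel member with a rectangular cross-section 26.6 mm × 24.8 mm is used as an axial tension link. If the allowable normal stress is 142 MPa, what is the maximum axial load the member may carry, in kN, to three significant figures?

A = 659.7 mm².
P_max = σ_allow · A = 142 · 659.7 = 93670 N = 93.67 kN.

93.7 kN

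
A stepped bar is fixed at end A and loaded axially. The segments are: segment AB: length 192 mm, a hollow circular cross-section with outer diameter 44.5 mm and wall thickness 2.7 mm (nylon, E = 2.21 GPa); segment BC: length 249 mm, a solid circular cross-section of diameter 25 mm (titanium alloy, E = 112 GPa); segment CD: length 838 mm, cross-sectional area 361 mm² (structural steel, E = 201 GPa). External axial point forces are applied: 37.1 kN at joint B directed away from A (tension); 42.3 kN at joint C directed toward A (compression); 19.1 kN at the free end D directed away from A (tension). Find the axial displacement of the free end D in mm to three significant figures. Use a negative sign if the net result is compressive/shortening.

Internal axial forces (sectioning from the free end, tension +): N_CD = 19.1 kN, N_BC = -23.2 kN, N_AB = 13.9 kN.
A_AB = 354.6 mm².
A_BC = 490.9 mm².
δ_AB = 13900·192/(354.6·2210) = 3.406 mm
δ_BC = -23200·249/(490.9·112000) = -0.1051 mm
δ_CD = 19100·838/(361·201000) = 0.2206 mm
δ = Σδ_i = 3.521 mm.

3.52 mm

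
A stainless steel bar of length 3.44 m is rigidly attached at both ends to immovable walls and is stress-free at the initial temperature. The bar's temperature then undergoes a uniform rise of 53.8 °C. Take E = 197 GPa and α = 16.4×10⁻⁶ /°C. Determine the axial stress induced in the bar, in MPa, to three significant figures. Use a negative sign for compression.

Free thermal expansion αLΔT = 16.4e-6 · 3440 · 53.8 = 3.035 mm.
The walls impose strain ε = −(3.035)/3440 = -8.8232e-04; σ = Eε = 197000 · -8.8232e-04 = -173.8 MPa.

-174 MPa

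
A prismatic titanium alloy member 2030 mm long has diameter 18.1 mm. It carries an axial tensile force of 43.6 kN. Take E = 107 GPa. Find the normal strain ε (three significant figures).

0.00158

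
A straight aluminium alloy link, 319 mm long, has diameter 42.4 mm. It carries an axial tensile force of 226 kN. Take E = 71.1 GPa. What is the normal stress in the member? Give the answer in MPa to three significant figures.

160 MPa

A = 1412 mm².
σ = N/A = 226000/1412 = 160.1 MPa.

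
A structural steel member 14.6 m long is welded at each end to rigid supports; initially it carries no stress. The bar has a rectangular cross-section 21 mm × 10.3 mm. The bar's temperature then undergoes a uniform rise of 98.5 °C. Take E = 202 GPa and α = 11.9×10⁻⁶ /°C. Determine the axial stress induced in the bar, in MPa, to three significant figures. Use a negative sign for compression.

Free thermal expansion αLΔT = 11.9e-6 · 14600 · 98.5 = 17.11 mm.
The walls impose strain ε = −(17.11)/14600 = -1.1722e-03; σ = Eε = 202000 · -1.1722e-03 = -236.8 MPa.

-237 MPa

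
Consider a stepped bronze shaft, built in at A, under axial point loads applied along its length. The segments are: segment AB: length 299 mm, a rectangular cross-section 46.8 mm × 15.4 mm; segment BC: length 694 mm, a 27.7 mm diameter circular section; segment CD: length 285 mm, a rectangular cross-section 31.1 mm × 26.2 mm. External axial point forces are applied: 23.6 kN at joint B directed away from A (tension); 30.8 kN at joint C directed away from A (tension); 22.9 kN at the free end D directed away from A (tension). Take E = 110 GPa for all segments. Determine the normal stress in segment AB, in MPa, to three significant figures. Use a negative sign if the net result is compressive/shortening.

107 MPa

Internal axial forces (sectioning from the free end, tension +): N_CD = 22.9 kN, N_BC = 53.7 kN, N_AB = 77.3 kN.
A_AB = 720.7 mm².
σ_AB = N_AB/A_AB = 77300/720.7 = 107.3 MPa.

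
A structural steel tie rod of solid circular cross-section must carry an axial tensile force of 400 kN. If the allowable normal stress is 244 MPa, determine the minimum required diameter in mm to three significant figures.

Required area A ≥ P/σ_allow = 400000/244 = 1639 mm².
For a solid circular section, d ≥ √(4A/π) = 45.69 mm.

45.7 mm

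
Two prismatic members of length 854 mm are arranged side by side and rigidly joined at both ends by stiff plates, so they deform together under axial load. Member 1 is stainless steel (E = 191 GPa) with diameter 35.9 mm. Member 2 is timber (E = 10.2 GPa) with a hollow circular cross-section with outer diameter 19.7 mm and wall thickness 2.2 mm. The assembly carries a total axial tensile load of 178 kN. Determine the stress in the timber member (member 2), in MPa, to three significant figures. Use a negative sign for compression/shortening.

9.33 MPa

A_1 = 1012 mm².
A_2 = 121 mm².
Equal strain + equilibrium ⇒ each member carries load in proportion to AE: A₁E₁ = 193300000 N, A₂E₂ = 1234000 N, ΣAE = 194600000 N.
σ₂ = P·E₂/ΣAE = 178000·10200/194600000 = 9.331 MPa.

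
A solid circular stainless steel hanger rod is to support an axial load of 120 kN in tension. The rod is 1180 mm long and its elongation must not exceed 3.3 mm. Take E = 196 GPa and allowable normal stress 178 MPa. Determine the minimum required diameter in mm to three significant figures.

29.3 mm

Required area A ≥ P/σ_allow = 120000/178 = 674.2 mm².
For a solid circular section, d ≥ √(4A/π) = 29.3 mm.
Elongation limit: A ≥ PL/(Eδ_allow) = 120000·1180/(196000·3.3) = 218.9 mm² ⇒ d ≥ 16.7 mm.
The stress limit governs.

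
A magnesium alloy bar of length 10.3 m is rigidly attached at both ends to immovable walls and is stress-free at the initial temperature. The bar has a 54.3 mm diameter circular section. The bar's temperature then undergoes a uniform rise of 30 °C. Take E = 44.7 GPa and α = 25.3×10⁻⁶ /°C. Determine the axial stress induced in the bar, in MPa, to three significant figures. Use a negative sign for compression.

Free thermal expansion αLΔT = 25.3e-6 · 10300 · 30 = 7.818 mm.
The walls impose strain ε = −(7.818)/10300 = -7.5900e-04; σ = Eε = 44700 · -7.5900e-04 = -33.93 MPa.

-33.9 MPa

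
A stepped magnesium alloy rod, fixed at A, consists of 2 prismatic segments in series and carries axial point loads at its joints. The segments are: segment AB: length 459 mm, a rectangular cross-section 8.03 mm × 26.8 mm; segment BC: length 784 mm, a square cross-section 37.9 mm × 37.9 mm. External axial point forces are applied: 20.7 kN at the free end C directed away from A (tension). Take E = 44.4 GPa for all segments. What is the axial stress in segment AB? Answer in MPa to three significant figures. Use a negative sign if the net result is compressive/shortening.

96.2 MPa

Internal axial forces (sectioning from the free end, tension +): N_BC = 20.7 kN, N_AB = 20.7 kN.
A_AB = 215.2 mm².
σ_AB = N_AB/A_AB = 20700/215.2 = 96.19 MPa.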